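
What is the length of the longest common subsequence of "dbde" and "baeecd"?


LCS of "dbde" and "baeecd"
DP table:
           b    a    e    e    c    d
      0    0    0    0    0    0    0
  d   0    0    0    0    0    0    1
  b   0    1    1    1    1    1    1
  d   0    1    1    1    1    1    2
  e   0    1    1    2    2    2    2
LCS length = dp[4][6] = 2

2


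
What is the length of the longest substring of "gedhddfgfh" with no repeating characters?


Input: "gedhddfgfh"
Sliding window (track last position of each char):
  Position 0 ('g'): window [0,0] length 1 -- new best
  Position 1 ('e'): window [0,1] length 2 -- new best
  Position 2 ('d'): window [0,2] length 3 -- new best
  Position 3 ('h'): window [0,3] length 4 -- new best
  Position 4 ('d'): repeat (last at 2), move window start to 3
  Position 4 ('d'): window [3,4] length 2
  Position 5 ('d'): repeat (last at 4), move window start to 5
  Position 5 ('d'): window [5,5] length 1
  Position 6 ('f'): window [5,6] length 2
  Position 7 ('g'): window [5,7] length 3
  Position 8 ('f'): repeat (last at 6), move window start to 7
  Position 8 ('f'): window [7,8] length 2
  Position 9 ('h'): window [7,9] length 3
Longest substring with no repeats: "gedh" with length 4

4


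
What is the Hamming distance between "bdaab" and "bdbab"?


Comparing "bdaab" and "bdbab" position by position:
  Position 0: 'b' vs 'b' => same
  Position 1: 'd' vs 'd' => same
  Position 2: 'a' vs 'b' => differ
  Position 3: 'a' vs 'a' => same
  Position 4: 'b' vs 'b' => same
Total differences (Hamming distance): 1

1


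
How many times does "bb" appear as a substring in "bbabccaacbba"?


Searching for "bb" in "bbabccaacbba"
Scanning each position:
  Position 0: "bb" => MATCH
  Position 1: "ba" => no
  Position 2: "ab" => no
  Position 3: "bc" => no
  Position 4: "cc" => no
  Position 5: "ca" => no
  Position 6: "aa" => no
  Position 7: "ac" => no
  Position 8: "cb" => no
  Position 9: "bb" => MATCH
  Position 10: "ba" => no
Total occurrences: 2

2


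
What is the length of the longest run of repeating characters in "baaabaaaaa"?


Input: "baaabaaaaa"
Scanning for longest run:
  Position 1 ('a'): new char, reset run to 1
  Position 2 ('a'): continues run of 'a', length=2
  Position 3 ('a'): continues run of 'a', length=3
  Position 4 ('b'): new char, reset run to 1
  Position 5 ('a'): new char, reset run to 1
  Position 6 ('a'): continues run of 'a', length=2
  Position 7 ('a'): continues run of 'a', length=3
  Position 8 ('a'): continues run of 'a', length=4
  Position 9 ('a'): continues run of 'a', length=5
Longest run: 'a' with length 5

5


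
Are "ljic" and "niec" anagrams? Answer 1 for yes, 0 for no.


Strings: "ljic", "niec"
Sorted first:  cijl
Sorted second: cein
Differ at position 1: 'i' vs 'e' => not anagrams

0


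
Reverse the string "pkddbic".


Input: pkddbic
Reading characters right to left:
  Position 6: 'c'
  Position 5: 'i'
  Position 4: 'b'
  Position 3: 'd'
  Position 2: 'd'
  Position 1: 'k'
  Position 0: 'p'
Reversed: cibddkp

cibddkp


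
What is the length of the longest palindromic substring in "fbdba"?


Input: "fbdba"
Checking substrings for palindromes:
  [1:4] "bdb" (len 3) => palindrome
Longest palindromic substring: "bdb" with length 3

3


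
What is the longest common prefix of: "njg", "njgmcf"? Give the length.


Words: njg, njgmcf
  Position 0: all 'n' => match
  Position 1: all 'j' => match
  Position 2: all 'g' => match
LCP = "njg" (length 3)

3


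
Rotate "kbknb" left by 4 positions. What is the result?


Input: "kbknb", rotate left by 4
First 4 characters: "kbkn"
Remaining characters: "b"
Concatenate remaining + first: "b" + "kbkn" = "bkbkn"

bkbkn


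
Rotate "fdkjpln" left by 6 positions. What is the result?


Input: "fdkjpln", rotate left by 6
First 6 characters: "fdkjpl"
Remaining characters: "n"
Concatenate remaining + first: "n" + "fdkjpl" = "nfdkjpl"

nfdkjpl


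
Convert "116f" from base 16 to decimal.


Input: "116f" in base 16
Positional expansion:
  Digit '1' (value 1) x 16^3 = 4096
  Digit '1' (value 1) x 16^2 = 256
  Digit '6' (value 6) x 16^1 = 96
  Digit 'f' (value 15) x 16^0 = 15
Sum = 4463

4463


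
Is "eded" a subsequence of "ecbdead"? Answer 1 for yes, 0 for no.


Check if "eded" is a subsequence of "ecbdead"
Greedy scan:
  Position 0 ('e'): matches sub[0] = 'e'
  Position 1 ('c'): no match needed
  Position 2 ('b'): no match needed
  Position 3 ('d'): matches sub[1] = 'd'
  Position 4 ('e'): matches sub[2] = 'e'
  Position 5 ('a'): no match needed
  Position 6 ('d'): matches sub[3] = 'd'
All 4 characters matched => is a subsequence

1


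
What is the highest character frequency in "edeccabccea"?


Input: edeccabccea
Character counts:
  'a': 2
  'b': 1
  'c': 4
  'd': 1
  'e': 3
Maximum frequency: 4

4


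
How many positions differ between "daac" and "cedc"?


Comparing "daac" and "cedc" position by position:
  Position 0: 'd' vs 'c' => DIFFER
  Position 1: 'a' vs 'e' => DIFFER
  Position 2: 'a' vs 'd' => DIFFER
  Position 3: 'c' vs 'c' => same
Positions that differ: 3

3


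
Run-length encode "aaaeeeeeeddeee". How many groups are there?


Input: aaaeeeeeeddeee
Scanning for consecutive runs:
  Group 1: 'a' x 3 (positions 0-2)
  Group 2: 'e' x 6 (positions 3-8)
  Group 3: 'd' x 2 (positions 9-10)
  Group 4: 'e' x 3 (positions 11-13)
Total groups: 4

4


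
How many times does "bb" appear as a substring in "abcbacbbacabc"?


Searching for "bb" in "abcbacbbacabc"
Scanning each position:
  Position 0: "ab" => no
  Position 1: "bc" => no
  Position 2: "cb" => no
  Position 3: "ba" => no
  Position 4: "ac" => no
  Position 5: "cb" => no
  Position 6: "bb" => MATCH
  Position 7: "ba" => no
  Position 8: "ac" => no
  Position 9: "ca" => no
  Position 10: "ab" => no
  Position 11: "bc" => no
Total occurrences: 1

1


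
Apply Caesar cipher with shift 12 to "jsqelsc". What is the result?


Caesar cipher: shift "jsqelsc" by 12
  'j' (pos 9) + 12 = pos 21 = 'v'
  's' (pos 18) + 12 = pos 4 = 'e'
  'q' (pos 16) + 12 = pos 2 = 'c'
  'e' (pos 4) + 12 = pos 16 = 'q'
  'l' (pos 11) + 12 = pos 23 = 'x'
  's' (pos 18) + 12 = pos 4 = 'e'
  'c' (pos 2) + 12 = pos 14 = 'o'
Result: vecqxeo

vecqxeo


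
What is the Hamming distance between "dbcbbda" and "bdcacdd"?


Comparing "dbcbbda" and "bdcacdd" position by position:
  Position 0: 'd' vs 'b' => differ
  Position 1: 'b' vs 'd' => differ
  Position 2: 'c' vs 'c' => same
  Position 3: 'b' vs 'a' => differ
  Position 4: 'b' vs 'c' => differ
  Position 5: 'd' vs 'd' => same
  Position 6: 'a' vs 'd' => differ
Total differences (Hamming distance): 5

5


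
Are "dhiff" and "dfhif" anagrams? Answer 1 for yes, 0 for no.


Strings: "dhiff", "dfhif"
Sorted first:  dffhi
Sorted second: dffhi
Sorted forms match => anagrams

1


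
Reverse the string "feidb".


Input: feidb
Reading characters right to left:
  Position 4: 'b'
  Position 3: 'd'
  Position 2: 'i'
  Position 1: 'e'
  Position 0: 'f'
Reversed: bdief

bdief


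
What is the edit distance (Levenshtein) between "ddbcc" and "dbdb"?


Computing edit distance: "ddbcc" -> "dbdb"
DP table:
           d    b    d    b
      0    1    2    3    4
  d   1    0    1    2    3
  d   2    1    1    1    2
  b   3    2    1    2    1
  c   4    3    2    2    2
  c   5    4    3    3    3
Edit distance = dp[5][4] = 3

3


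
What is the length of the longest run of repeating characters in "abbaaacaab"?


Input: "abbaaacaab"
Scanning for longest run:
  Position 1 ('b'): new char, reset run to 1
  Position 2 ('b'): continues run of 'b', length=2
  Position 3 ('a'): new char, reset run to 1
  Position 4 ('a'): continues run of 'a', length=2
  Position 5 ('a'): continues run of 'a', length=3
  Position 6 ('c'): new char, reset run to 1
  Position 7 ('a'): new char, reset run to 1
  Position 8 ('a'): continues run of 'a', length=2
  Position 9 ('b'): new char, reset run to 1
Longest run: 'a' with length 3

3


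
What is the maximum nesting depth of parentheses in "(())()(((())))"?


Input: "(())()(((())))"
Tracking depth:
  Position 0 '(': depth becomes 1
  Position 1 '(': depth becomes 2
  Position 2 ')': depth becomes 1
  Position 3 ')': depth becomes 0
  Position 4 '(': depth becomes 1
  Position 5 ')': depth becomes 0
  Position 6 '(': depth becomes 1
  Position 7 '(': depth becomes 2
  Position 8 '(': depth becomes 3
  Position 9 '(': depth becomes 4
  Position 10 ')': depth becomes 3
  Position 11 ')': depth becomes 2
  Position 12 ')': depth becomes 1
  Position 13 ')': depth becomes 0
Maximum depth reached: 4

4


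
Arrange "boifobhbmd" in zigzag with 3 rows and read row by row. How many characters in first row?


Zigzag "boifobhbmd" into 3 rows:
Placing characters:
  'b' => row 0
  'o' => row 1
  'i' => row 2
  'f' => row 1
  'o' => row 0
  'b' => row 1
  'h' => row 2
  'b' => row 1
  'm' => row 0
  'd' => row 1
Rows:
  Row 0: "bom"
  Row 1: "ofbbd"
  Row 2: "ih"
First row length: 3

3


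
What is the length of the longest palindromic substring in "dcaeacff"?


Input: "dcaeacff"
Checking substrings for palindromes:
  [1:6] "caeac" (len 5) => palindrome
  [2:5] "aea" (len 3) => palindrome
  [6:8] "ff" (len 2) => palindrome
Longest palindromic substring: "caeac" with length 5

5


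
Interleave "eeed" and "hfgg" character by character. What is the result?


Interleaving "eeed" and "hfgg":
  Position 0: 'e' from first, 'h' from second => "eh"
  Position 1: 'e' from first, 'f' from second => "ef"
  Position 2: 'e' from first, 'g' from second => "eg"
  Position 3: 'd' from first, 'g' from second => "dg"
Result: ehefegdg

ehefegdg


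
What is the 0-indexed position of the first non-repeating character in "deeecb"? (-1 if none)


Input: deeecb
Character frequencies:
  'b': 1
  'c': 1
  'd': 1
  'e': 3
Scanning left to right for freq == 1:
  Position 0 ('d'): unique! => answer = 0

0


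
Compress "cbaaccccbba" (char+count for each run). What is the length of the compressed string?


Input: cbaaccccbba
Runs:
  'c' x 1 => "c1"
  'b' x 1 => "b1"
  'a' x 2 => "a2"
  'c' x 4 => "c4"
  'b' x 2 => "b2"
  'a' x 1 => "a1"
Compressed: "c1b1a2c4b2a1"
Compressed length: 12

12


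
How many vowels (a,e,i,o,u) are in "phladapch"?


Input: phladapch
Checking each character:
  'p' at position 0: consonant
  'h' at position 1: consonant
  'l' at position 2: consonant
  'a' at position 3: vowel (running total: 1)
  'd' at position 4: consonant
  'a' at position 5: vowel (running total: 2)
  'p' at position 6: consonant
  'c' at position 7: consonant
  'h' at position 8: consonant
Total vowels: 2

2


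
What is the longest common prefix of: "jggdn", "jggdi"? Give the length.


Words: jggdn, jggdi
  Position 0: all 'j' => match
  Position 1: all 'g' => match
  Position 2: all 'g' => match
  Position 3: all 'd' => match
  Position 4: ('n', 'i') => mismatch, stop
LCP = "jggd" (length 4)

4


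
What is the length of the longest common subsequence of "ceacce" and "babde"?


LCS of "ceacce" and "babde"
DP table:
           b    a    b    d    e
      0    0    0    0    0    0
  c   0    0    0    0    0    0
  e   0    0    0    0    0    1
  a   0    0    1    1    1    1
  c   0    0    1    1    1    1
  c   0    0    1    1    1    1
  e   0    0    1    1    1    2
LCS length = dp[6][5] = 2

2


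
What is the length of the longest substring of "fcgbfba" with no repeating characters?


Input: "fcgbfba"
Sliding window (track last position of each char):
  Position 0 ('f'): window [0,0] length 1 -- new best
  Position 1 ('c'): window [0,1] length 2 -- new best
  Position 2 ('g'): window [0,2] length 3 -- new best
  Position 3 ('b'): window [0,3] length 4 -- new best
  Position 4 ('f'): repeat (last at 0), move window start to 1
  Position 4 ('f'): window [1,4] length 4
  Position 5 ('b'): repeat (last at 3), move window start to 4
  Position 5 ('b'): window [4,5] length 2
  Position 6 ('a'): window [4,6] length 3
Longest substring with no repeats: "fcgb" with length 4

4


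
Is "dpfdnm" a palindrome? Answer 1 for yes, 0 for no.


Input: dpfdnm
Reversed: mndfpd
  Compare pos 0 ('d') with pos 5 ('m'): MISMATCH
  Compare pos 1 ('p') with pos 4 ('n'): MISMATCH
  Compare pos 2 ('f') with pos 3 ('d'): MISMATCH
Result: not a palindrome

0


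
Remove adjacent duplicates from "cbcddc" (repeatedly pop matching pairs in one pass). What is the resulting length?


Input: cbcddc
Stack-based adjacent duplicate removal:
  Read 'c': push. Stack: c
  Read 'b': push. Stack: cb
  Read 'c': push. Stack: cbc
  Read 'd': push. Stack: cbcd
  Read 'd': matches stack top 'd' => pop. Stack: cbc
  Read 'c': matches stack top 'c' => pop. Stack: cb
Final stack: "cb" (length 2)

2


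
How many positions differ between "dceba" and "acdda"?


Comparing "dceba" and "acdda" position by position:
  Position 0: 'd' vs 'a' => DIFFER
  Position 1: 'c' vs 'c' => same
  Position 2: 'e' vs 'd' => DIFFER
  Position 3: 'b' vs 'd' => DIFFER
  Position 4: 'a' vs 'a' => same
Positions that differ: 3

3


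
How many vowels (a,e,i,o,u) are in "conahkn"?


Input: conahkn
Checking each character:
  'c' at position 0: consonant
  'o' at position 1: vowel (running total: 1)
  'n' at position 2: consonant
  'a' at position 3: vowel (running total: 2)
  'h' at position 4: consonant
  'k' at position 5: consonant
  'n' at position 6: consonant
Total vowels: 2

2


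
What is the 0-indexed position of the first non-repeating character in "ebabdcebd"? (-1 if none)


Input: ebabdcebd
Character frequencies:
  'a': 1
  'b': 3
  'c': 1
  'd': 2
  'e': 2
Scanning left to right for freq == 1:
  Position 0 ('e'): freq=2, skip
  Position 1 ('b'): freq=3, skip
  Position 2 ('a'): unique! => answer = 2

2


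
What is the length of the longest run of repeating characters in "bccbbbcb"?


Input: "bccbbbcb"
Scanning for longest run:
  Position 1 ('c'): new char, reset run to 1
  Position 2 ('c'): continues run of 'c', length=2
  Position 3 ('b'): new char, reset run to 1
  Position 4 ('b'): continues run of 'b', length=2
  Position 5 ('b'): continues run of 'b', length=3
  Position 6 ('c'): new char, reset run to 1
  Position 7 ('b'): new char, reset run to 1
Longest run: 'b' with length 3

3


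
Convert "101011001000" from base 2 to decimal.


Input: "101011001000" in base 2
Positional expansion:
  Digit '1' (value 1) x 2^11 = 2048
  Digit '0' (value 0) x 2^10 = 0
  Digit '1' (value 1) x 2^9 = 512
  Digit '0' (value 0) x 2^8 = 0
  Digit '1' (value 1) x 2^7 = 128
  Digit '1' (value 1) x 2^6 = 64
  Digit '0' (value 0) x 2^5 = 0
  Digit '0' (value 0) x 2^4 = 0
  Digit '1' (value 1) x 2^3 = 8
  Digit '0' (value 0) x 2^2 = 0
  Digit '0' (value 0) x 2^1 = 0
  Digit '0' (value 0) x 2^0 = 0
Sum = 2760

2760


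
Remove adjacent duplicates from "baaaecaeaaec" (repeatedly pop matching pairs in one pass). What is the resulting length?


Input: baaaecaeaaec
Stack-based adjacent duplicate removal:
  Read 'b': push. Stack: b
  Read 'a': push. Stack: ba
  Read 'a': matches stack top 'a' => pop. Stack: b
  Read 'a': push. Stack: ba
  Read 'e': push. Stack: bae
  Read 'c': push. Stack: baec
  Read 'a': push. Stack: baeca
  Read 'e': push. Stack: baecae
  Read 'a': push. Stack: baecaea
  Read 'a': matches stack top 'a' => pop. Stack: baecae
  Read 'e': matches stack top 'e' => pop. Stack: baeca
  Read 'c': push. Stack: baecac
Final stack: "baecac" (length 6)

6


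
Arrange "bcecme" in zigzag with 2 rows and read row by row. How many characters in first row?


Zigzag "bcecme" into 2 rows:
Placing characters:
  'b' => row 0
  'c' => row 1
  'e' => row 0
  'c' => row 1
  'm' => row 0
  'e' => row 1
Rows:
  Row 0: "bem"
  Row 1: "cce"
First row length: 3

3


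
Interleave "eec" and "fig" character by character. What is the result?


Interleaving "eec" and "fig":
  Position 0: 'e' from first, 'f' from second => "ef"
  Position 1: 'e' from first, 'i' from second => "ei"
  Position 2: 'c' from first, 'g' from second => "cg"
Result: efeicg

efeicg


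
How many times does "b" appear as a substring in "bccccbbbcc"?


Searching for "b" in "bccccbbbcc"
Scanning each position:
  Position 0: "b" => MATCH
  Position 1: "c" => no
  Position 2: "c" => no
  Position 3: "c" => no
  Position 4: "c" => no
  Position 5: "b" => MATCH
  Position 6: "b" => MATCH
  Position 7: "b" => MATCH
  Position 8: "c" => no
  Position 9: "c" => no
Total occurrences: 4

4


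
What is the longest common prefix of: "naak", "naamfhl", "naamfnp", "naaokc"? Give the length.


Words: naak, naamfhl, naamfnp, naaokc
  Position 0: all 'n' => match
  Position 1: all 'a' => match
  Position 2: all 'a' => match
  Position 3: ('k', 'm', 'm', 'o') => mismatch, stop
LCP = "naa" (length 3)

3


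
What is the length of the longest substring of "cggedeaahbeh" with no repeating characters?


Input: "cggedeaahbeh"
Sliding window (track last position of each char):
  Position 0 ('c'): window [0,0] length 1 -- new best
  Position 1 ('g'): window [0,1] length 2 -- new best
  Position 2 ('g'): repeat (last at 1), move window start to 2
  Position 2 ('g'): window [2,2] length 1
  Position 3 ('e'): window [2,3] length 2
  Position 4 ('d'): window [2,4] length 3 -- new best
  Position 5 ('e'): repeat (last at 3), move window start to 4
  Position 5 ('e'): window [4,5] length 2
  Position 6 ('a'): window [4,6] length 3
  Position 7 ('a'): repeat (last at 6), move window start to 7
  Position 7 ('a'): window [7,7] length 1
  Position 8 ('h'): window [7,8] length 2
  Position 9 ('b'): window [7,9] length 3
  Position 10 ('e'): window [7,10] length 4 -- new best
  Position 11 ('h'): repeat (last at 8), move window start to 9
  Position 11 ('h'): window [9,11] length 3
Longest substring with no repeats: "ahbe" with length 4

4


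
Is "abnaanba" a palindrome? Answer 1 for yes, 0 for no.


Input: abnaanba
Reversed: abnaanba
  Compare pos 0 ('a') with pos 7 ('a'): match
  Compare pos 1 ('b') with pos 6 ('b'): match
  Compare pos 2 ('n') with pos 5 ('n'): match
  Compare pos 3 ('a') with pos 4 ('a'): match
Result: palindrome

1


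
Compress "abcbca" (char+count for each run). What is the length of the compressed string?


Input: abcbca
Runs:
  'a' x 1 => "a1"
  'b' x 1 => "b1"
  'c' x 1 => "c1"
  'b' x 1 => "b1"
  'c' x 1 => "c1"
  'a' x 1 => "a1"
Compressed: "a1b1c1b1c1a1"
Compressed length: 12

12


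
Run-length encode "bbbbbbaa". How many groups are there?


Input: bbbbbbaa
Scanning for consecutive runs:
  Group 1: 'b' x 6 (positions 0-5)
  Group 2: 'a' x 2 (positions 6-7)
Total groups: 2

2


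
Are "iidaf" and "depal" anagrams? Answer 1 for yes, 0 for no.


Strings: "iidaf", "depal"
Sorted first:  adfii
Sorted second: adelp
Differ at position 2: 'f' vs 'e' => not anagrams

0


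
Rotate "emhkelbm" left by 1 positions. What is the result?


Input: "emhkelbm", rotate left by 1
First 1 characters: "e"
Remaining characters: "mhkelbm"
Concatenate remaining + first: "mhkelbm" + "e" = "mhkelbme"

mhkelbme


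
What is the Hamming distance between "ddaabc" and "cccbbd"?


Comparing "ddaabc" and "cccbbd" position by position:
  Position 0: 'd' vs 'c' => differ
  Position 1: 'd' vs 'c' => differ
  Position 2: 'a' vs 'c' => differ
  Position 3: 'a' vs 'b' => differ
  Position 4: 'b' vs 'b' => same
  Position 5: 'c' vs 'd' => differ
Total differences (Hamming distance): 5

5


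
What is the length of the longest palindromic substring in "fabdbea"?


Input: "fabdbea"
Checking substrings for palindromes:
  [2:5] "bdb" (len 3) => palindrome
Longest palindromic substring: "bdb" with length 3

3


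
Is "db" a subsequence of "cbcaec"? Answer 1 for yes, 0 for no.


Check if "db" is a subsequence of "cbcaec"
Greedy scan:
  Position 0 ('c'): no match needed
  Position 1 ('b'): no match needed
  Position 2 ('c'): no match needed
  Position 3 ('a'): no match needed
  Position 4 ('e'): no match needed
  Position 5 ('c'): no match needed
Only matched 0/2 characters => not a subsequence

0


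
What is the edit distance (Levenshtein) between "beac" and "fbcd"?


Computing edit distance: "beac" -> "fbcd"
DP table:
           f    b    c    d
      0    1    2    3    4
  b   1    1    1    2    3
  e   2    2    2    2    3
  a   3    3    3    3    3
  c   4    4    4    3    4
Edit distance = dp[4][4] = 4

4


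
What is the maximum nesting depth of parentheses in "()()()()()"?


Input: "()()()()()"
Tracking depth:
  Position 0 '(': depth becomes 1
  Position 1 ')': depth becomes 0
  Position 2 '(': depth becomes 1
  Position 3 ')': depth becomes 0
  Position 4 '(': depth becomes 1
  Position 5 ')': depth becomes 0
  Position 6 '(': depth becomes 1
  Position 7 ')': depth becomes 0
  Position 8 '(': depth becomes 1
  Position 9 ')': depth becomes 0
Maximum depth reached: 1

1


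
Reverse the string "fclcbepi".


Input: fclcbepi
Reading characters right to left:
  Position 7: 'i'
  Position 6: 'p'
  Position 5: 'e'
  Position 4: 'b'
  Position 3: 'c'
  Position 2: 'l'
  Position 1: 'c'
  Position 0: 'f'
Reversed: ipebclcf

ipebclcf


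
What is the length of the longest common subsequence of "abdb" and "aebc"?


LCS of "abdb" and "aebc"
DP table:
           a    e    b    c
      0    0    0    0    0
  a   0    1    1    1    1
  b   0    1    1    2    2
  d   0    1    1    2    2
  b   0    1    1    2    2
LCS length = dp[4][4] = 2

2


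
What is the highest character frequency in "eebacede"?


Input: eebacede
Character counts:
  'a': 1
  'b': 1
  'c': 1
  'd': 1
  'e': 4
Maximum frequency: 4

4


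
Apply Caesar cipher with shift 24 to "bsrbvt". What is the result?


Caesar cipher: shift "bsrbvt" by 24
  'b' (pos 1) + 24 = pos 25 = 'z'
  's' (pos 18) + 24 = pos 16 = 'q'
  'r' (pos 17) + 24 = pos 15 = 'p'
  'b' (pos 1) + 24 = pos 25 = 'z'
  'v' (pos 21) + 24 = pos 19 = 't'
  't' (pos 19) + 24 = pos 17 = 'r'
Result: zqpztr

zqpztr


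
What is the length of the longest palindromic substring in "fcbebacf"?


Input: "fcbebacf"
Checking substrings for palindromes:
  [2:5] "beb" (len 3) => palindrome
Longest palindromic substring: "beb" with length 3

3


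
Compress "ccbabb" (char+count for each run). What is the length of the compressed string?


Input: ccbabb
Runs:
  'c' x 2 => "c2"
  'b' x 1 => "b1"
  'a' x 1 => "a1"
  'b' x 2 => "b2"
Compressed: "c2b1a1b2"
Compressed length: 8

8


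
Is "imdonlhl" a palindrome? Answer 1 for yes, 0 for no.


Input: imdonlhl
Reversed: lhlnodmi
  Compare pos 0 ('i') with pos 7 ('l'): MISMATCH
  Compare pos 1 ('m') with pos 6 ('h'): MISMATCH
  Compare pos 2 ('d') with pos 5 ('l'): MISMATCH
  Compare pos 3 ('o') with pos 4 ('n'): MISMATCH
Result: not a palindrome

0


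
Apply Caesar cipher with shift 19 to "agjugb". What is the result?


Caesar cipher: shift "agjugb" by 19
  'a' (pos 0) + 19 = pos 19 = 't'
  'g' (pos 6) + 19 = pos 25 = 'z'
  'j' (pos 9) + 19 = pos 2 = 'c'
  'u' (pos 20) + 19 = pos 13 = 'n'
  'g' (pos 6) + 19 = pos 25 = 'z'
  'b' (pos 1) + 19 = pos 20 = 'u'
Result: tzcnzu

tzcnzu


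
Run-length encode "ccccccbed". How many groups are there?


Input: ccccccbed
Scanning for consecutive runs:
  Group 1: 'c' x 6 (positions 0-5)
  Group 2: 'b' x 1 (positions 6-6)
  Group 3: 'e' x 1 (positions 7-7)
  Group 4: 'd' x 1 (positions 8-8)
Total groups: 4

4


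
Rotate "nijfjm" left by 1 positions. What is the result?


Input: "nijfjm", rotate left by 1
First 1 characters: "n"
Remaining characters: "ijfjm"
Concatenate remaining + first: "ijfjm" + "n" = "ijfjmn"

ijfjmn


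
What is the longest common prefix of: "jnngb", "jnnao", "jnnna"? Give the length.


Words: jnngb, jnnao, jnnna
  Position 0: all 'j' => match
  Position 1: all 'n' => match
  Position 2: all 'n' => match
  Position 3: ('g', 'a', 'n') => mismatch, stop
LCP = "jnn" (length 3)

3


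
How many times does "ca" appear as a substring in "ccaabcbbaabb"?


Searching for "ca" in "ccaabcbbaabb"
Scanning each position:
  Position 0: "cc" => no
  Position 1: "ca" => MATCH
  Position 2: "aa" => no
  Position 3: "ab" => no
  Position 4: "bc" => no
  Position 5: "cb" => no
  Position 6: "bb" => no
  Position 7: "ba" => no
  Position 8: "aa" => no
  Position 9: "ab" => no
  Position 10: "bb" => no
Total occurrences: 1

1


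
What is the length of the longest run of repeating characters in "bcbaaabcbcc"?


Input: "bcbaaabcbcc"
Scanning for longest run:
  Position 1 ('c'): new char, reset run to 1
  Position 2 ('b'): new char, reset run to 1
  Position 3 ('a'): new char, reset run to 1
  Position 4 ('a'): continues run of 'a', length=2
  Position 5 ('a'): continues run of 'a', length=3
  Position 6 ('b'): new char, reset run to 1
  Position 7 ('c'): new char, reset run to 1
  Position 8 ('b'): new char, reset run to 1
  Position 9 ('c'): new char, reset run to 1
  Position 10 ('c'): continues run of 'c', length=2
Longest run: 'a' with length 3

3


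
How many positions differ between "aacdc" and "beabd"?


Comparing "aacdc" and "beabd" position by position:
  Position 0: 'a' vs 'b' => DIFFER
  Position 1: 'a' vs 'e' => DIFFER
  Position 2: 'c' vs 'a' => DIFFER
  Position 3: 'd' vs 'b' => DIFFER
  Position 4: 'c' vs 'd' => DIFFER
Positions that differ: 5

5


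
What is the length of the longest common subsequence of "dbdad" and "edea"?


LCS of "dbdad" and "edea"
DP table:
           e    d    e    a
      0    0    0    0    0
  d   0    0    1    1    1
  b   0    0    1    1    1
  d   0    0    1    1    1
  a   0    0    1    1    2
  d   0    0    1    1    2
LCS length = dp[5][4] = 2

2


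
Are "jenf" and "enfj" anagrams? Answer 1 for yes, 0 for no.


Strings: "jenf", "enfj"
Sorted first:  efjn
Sorted second: efjn
Sorted forms match => anagrams

1


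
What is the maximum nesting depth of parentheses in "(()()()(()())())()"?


Input: "(()()()(()())())()"
Tracking depth:
  Position 0 '(': depth becomes 1
  Position 1 '(': depth becomes 2
  Position 2 ')': depth becomes 1
  Position 3 '(': depth becomes 2
  Position 4 ')': depth becomes 1
  Position 5 '(': depth becomes 2
  Position 6 ')': depth becomes 1
  Position 7 '(': depth becomes 2
  Position 8 '(': depth becomes 3
  Position 9 ')': depth becomes 2
  Position 10 '(': depth becomes 3
  Position 11 ')': depth becomes 2
  Position 12 ')': depth becomes 1
  Position 13 '(': depth becomes 2
  Position 14 ')': depth becomes 1
  Position 15 ')': depth becomes 0
  Position 16 '(': depth becomes 1
  Position 17 ')': depth becomes 0
Maximum depth reached: 3

3


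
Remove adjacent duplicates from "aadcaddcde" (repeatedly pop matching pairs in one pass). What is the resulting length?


Input: aadcaddcde
Stack-based adjacent duplicate removal:
  Read 'a': push. Stack: a
  Read 'a': matches stack top 'a' => pop. Stack: (empty)
  Read 'd': push. Stack: d
  Read 'c': push. Stack: dc
  Read 'a': push. Stack: dca
  Read 'd': push. Stack: dcad
  Read 'd': matches stack top 'd' => pop. Stack: dca
  Read 'c': push. Stack: dcac
  Read 'd': push. Stack: dcacd
  Read 'e': push. Stack: dcacde
Final stack: "dcacde" (length 6)

6


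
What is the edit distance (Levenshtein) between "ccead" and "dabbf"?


Computing edit distance: "ccead" -> "dabbf"
DP table:
           d    a    b    b    f
      0    1    2    3    4    5
  c   1    1    2    3    4    5
  c   2    2    2    3    4    5
  e   3    3    3    3    4    5
  a   4    4    3    4    4    5
  d   5    4    4    4    5    5
Edit distance = dp[5][5] = 5

5


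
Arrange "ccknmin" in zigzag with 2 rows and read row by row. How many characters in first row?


Zigzag "ccknmin" into 2 rows:
Placing characters:
  'c' => row 0
  'c' => row 1
  'k' => row 0
  'n' => row 1
  'm' => row 0
  'i' => row 1
  'n' => row 0
Rows:
  Row 0: "ckmn"
  Row 1: "cni"
First row length: 4

4


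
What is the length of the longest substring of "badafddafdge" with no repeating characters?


Input: "badafddafdge"
Sliding window (track last position of each char):
  Position 0 ('b'): window [0,0] length 1 -- new best
  Position 1 ('a'): window [0,1] length 2 -- new best
  Position 2 ('d'): window [0,2] length 3 -- new best
  Position 3 ('a'): repeat (last at 1), move window start to 2
  Position 3 ('a'): window [2,3] length 2
  Position 4 ('f'): window [2,4] length 3
  Position 5 ('d'): repeat (last at 2), move window start to 3
  Position 5 ('d'): window [3,5] length 3
  Position 6 ('d'): repeat (last at 5), move window start to 6
  Position 6 ('d'): window [6,6] length 1
  Position 7 ('a'): window [6,7] length 2
  Position 8 ('f'): window [6,8] length 3
  Position 9 ('d'): repeat (last at 6), move window start to 7
  Position 9 ('d'): window [7,9] length 3
  Position 10 ('g'): window [7,10] length 4 -- new best
  Position 11 ('e'): window [7,11] length 5 -- new best
Longest substring with no repeats: "afdge" with length 5

5


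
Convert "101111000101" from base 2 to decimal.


Input: "101111000101" in base 2
Positional expansion:
  Digit '1' (value 1) x 2^11 = 2048
  Digit '0' (value 0) x 2^10 = 0
  Digit '1' (value 1) x 2^9 = 512
  Digit '1' (value 1) x 2^8 = 256
  Digit '1' (value 1) x 2^7 = 128
  Digit '1' (value 1) x 2^6 = 64
  Digit '0' (value 0) x 2^5 = 0
  Digit '0' (value 0) x 2^4 = 0
  Digit '0' (value 0) x 2^3 = 0
  Digit '1' (value 1) x 2^2 = 4
  Digit '0' (value 0) x 2^1 = 0
  Digit '1' (value 1) x 2^0 = 1
Sum = 3013

3013


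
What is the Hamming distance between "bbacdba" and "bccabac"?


Comparing "bbacdba" and "bccabac" position by position:
  Position 0: 'b' vs 'b' => same
  Position 1: 'b' vs 'c' => differ
  Position 2: 'a' vs 'c' => differ
  Position 3: 'c' vs 'a' => differ
  Position 4: 'd' vs 'b' => differ
  Position 5: 'b' vs 'a' => differ
  Position 6: 'a' vs 'c' => differ
Total differences (Hamming distance): 6

6


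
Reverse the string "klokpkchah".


Input: klokpkchah
Reading characters right to left:
  Position 9: 'h'
  Position 8: 'a'
  Position 7: 'h'
  Position 6: 'c'
  Position 5: 'k'
  Position 4: 'p'
  Position 3: 'k'
  Position 2: 'o'
  Position 1: 'l'
  Position 0: 'k'
Reversed: hahckpkolk

hahckpkolk


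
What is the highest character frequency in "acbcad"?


Input: acbcad
Character counts:
  'a': 2
  'b': 1
  'c': 2
  'd': 1
Maximum frequency: 2

2


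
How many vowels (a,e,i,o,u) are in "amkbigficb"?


Input: amkbigficb
Checking each character:
  'a' at position 0: vowel (running total: 1)
  'm' at position 1: consonant
  'k' at position 2: consonant
  'b' at position 3: consonant
  'i' at position 4: vowel (running total: 2)
  'g' at position 5: consonant
  'f' at position 6: consonant
  'i' at position 7: vowel (running total: 3)
  'c' at position 8: consonant
  'b' at position 9: consonant
Total vowels: 3

3


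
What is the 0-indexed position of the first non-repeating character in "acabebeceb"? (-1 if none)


Input: acabebeceb
Character frequencies:
  'a': 2
  'b': 3
  'c': 2
  'e': 3
Scanning left to right for freq == 1:
  Position 0 ('a'): freq=2, skip
  Position 1 ('c'): freq=2, skip
  Position 2 ('a'): freq=2, skip
  Position 3 ('b'): freq=3, skip
  Position 4 ('e'): freq=3, skip
  Position 5 ('b'): freq=3, skip
  Position 6 ('e'): freq=3, skip
  Position 7 ('c'): freq=2, skip
  Position 8 ('e'): freq=3, skip
  Position 9 ('b'): freq=3, skip
  No unique character found => answer = -1

-1


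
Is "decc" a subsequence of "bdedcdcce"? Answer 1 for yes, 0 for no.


Check if "decc" is a subsequence of "bdedcdcce"
Greedy scan:
  Position 0 ('b'): no match needed
  Position 1 ('d'): matches sub[0] = 'd'
  Position 2 ('e'): matches sub[1] = 'e'
  Position 3 ('d'): no match needed
  Position 4 ('c'): matches sub[2] = 'c'
  Position 5 ('d'): no match needed
  Position 6 ('c'): matches sub[3] = 'c'
  Position 7 ('c'): no match needed
  Position 8 ('e'): no match needed
All 4 characters matched => is a subsequence

1


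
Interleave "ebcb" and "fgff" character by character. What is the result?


Interleaving "ebcb" and "fgff":
  Position 0: 'e' from first, 'f' from second => "ef"
  Position 1: 'b' from first, 'g' from second => "bg"
  Position 2: 'c' from first, 'f' from second => "cf"
  Position 3: 'b' from first, 'f' from second => "bf"
Result: efbgcfbf

efbgcfbf


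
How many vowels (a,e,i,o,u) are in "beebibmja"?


Input: beebibmja
Checking each character:
  'b' at position 0: consonant
  'e' at position 1: vowel (running total: 1)
  'e' at position 2: vowel (running total: 2)
  'b' at position 3: consonant
  'i' at position 4: vowel (running total: 3)
  'b' at position 5: consonant
  'm' at position 6: consonant
  'j' at position 7: consonant
  'a' at position 8: vowel (running total: 4)
Total vowels: 4

4


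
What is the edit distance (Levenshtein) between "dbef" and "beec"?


Computing edit distance: "dbef" -> "beec"
DP table:
           b    e    e    c
      0    1    2    3    4
  d   1    1    2    3    4
  b   2    1    2    3    4
  e   3    2    1    2    3
  f   4    3    2    2    3
Edit distance = dp[4][4] = 3

3


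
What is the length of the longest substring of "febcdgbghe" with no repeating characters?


Input: "febcdgbghe"
Sliding window (track last position of each char):
  Position 0 ('f'): window [0,0] length 1 -- new best
  Position 1 ('e'): window [0,1] length 2 -- new best
  Position 2 ('b'): window [0,2] length 3 -- new best
  Position 3 ('c'): window [0,3] length 4 -- new best
  Position 4 ('d'): window [0,4] length 5 -- new best
  Position 5 ('g'): window [0,5] length 6 -- new best
  Position 6 ('b'): repeat (last at 2), move window start to 3
  Position 6 ('b'): window [3,6] length 4
  Position 7 ('g'): repeat (last at 5), move window start to 6
  Position 7 ('g'): window [6,7] length 2
  Position 8 ('h'): window [6,8] length 3
  Position 9 ('e'): window [6,9] length 4
Longest substring with no repeats: "febcdg" with length 6

6


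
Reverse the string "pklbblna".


Input: pklbblna
Reading characters right to left:
  Position 7: 'a'
  Position 6: 'n'
  Position 5: 'l'
  Position 4: 'b'
  Position 3: 'b'
  Position 2: 'l'
  Position 1: 'k'
  Position 0: 'p'
Reversed: anlbblkp

anlbblkp


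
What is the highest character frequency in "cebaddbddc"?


Input: cebaddbddc
Character counts:
  'a': 1
  'b': 2
  'c': 2
  'd': 4
  'e': 1
Maximum frequency: 4

4


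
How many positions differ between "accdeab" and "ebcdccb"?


Comparing "accdeab" and "ebcdccb" position by position:
  Position 0: 'a' vs 'e' => DIFFER
  Position 1: 'c' vs 'b' => DIFFER
  Position 2: 'c' vs 'c' => same
  Position 3: 'd' vs 'd' => same
  Position 4: 'e' vs 'c' => DIFFER
  Position 5: 'a' vs 'c' => DIFFER
  Position 6: 'b' vs 'b' => same
Positions that differ: 4

4


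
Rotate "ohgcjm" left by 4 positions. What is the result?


Input: "ohgcjm", rotate left by 4
First 4 characters: "ohgc"
Remaining characters: "jm"
Concatenate remaining + first: "jm" + "ohgc" = "jmohgc"

jmohgc


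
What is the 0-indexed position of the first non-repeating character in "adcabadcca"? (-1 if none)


Input: adcabadcca
Character frequencies:
  'a': 4
  'b': 1
  'c': 3
  'd': 2
Scanning left to right for freq == 1:
  Position 0 ('a'): freq=4, skip
  Position 1 ('d'): freq=2, skip
  Position 2 ('c'): freq=3, skip
  Position 3 ('a'): freq=4, skip
  Position 4 ('b'): unique! => answer = 4

4


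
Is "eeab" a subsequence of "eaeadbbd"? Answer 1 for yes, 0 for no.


Check if "eeab" is a subsequence of "eaeadbbd"
Greedy scan:
  Position 0 ('e'): matches sub[0] = 'e'
  Position 1 ('a'): no match needed
  Position 2 ('e'): matches sub[1] = 'e'
  Position 3 ('a'): matches sub[2] = 'a'
  Position 4 ('d'): no match needed
  Position 5 ('b'): matches sub[3] = 'b'
  Position 6 ('b'): no match needed
  Position 7 ('d'): no match needed
All 4 characters matched => is a subsequence

1


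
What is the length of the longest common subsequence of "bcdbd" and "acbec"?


LCS of "bcdbd" and "acbec"
DP table:
           a    c    b    e    c
      0    0    0    0    0    0
  b   0    0    0    1    1    1
  c   0    0    1    1    1    2
  d   0    0    1    1    1    2
  b   0    0    1    2    2    2
  d   0    0    1    2    2    2
LCS length = dp[5][5] = 2

2


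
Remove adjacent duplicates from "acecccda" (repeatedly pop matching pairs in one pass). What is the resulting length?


Input: acecccda
Stack-based adjacent duplicate removal:
  Read 'a': push. Stack: a
  Read 'c': push. Stack: ac
  Read 'e': push. Stack: ace
  Read 'c': push. Stack: acec
  Read 'c': matches stack top 'c' => pop. Stack: ace
  Read 'c': push. Stack: acec
  Read 'd': push. Stack: acecd
  Read 'a': push. Stack: acecda
Final stack: "acecda" (length 6)

6


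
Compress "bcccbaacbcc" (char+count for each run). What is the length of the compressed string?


Input: bcccbaacbcc
Runs:
  'b' x 1 => "b1"
  'c' x 3 => "c3"
  'b' x 1 => "b1"
  'a' x 2 => "a2"
  'c' x 1 => "c1"
  'b' x 1 => "b1"
  'c' x 2 => "c2"
Compressed: "b1c3b1a2c1b1c2"
Compressed length: 14

14


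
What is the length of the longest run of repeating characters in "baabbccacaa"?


Input: "baabbccacaa"
Scanning for longest run:
  Position 1 ('a'): new char, reset run to 1
  Position 2 ('a'): continues run of 'a', length=2
  Position 3 ('b'): new char, reset run to 1
  Position 4 ('b'): continues run of 'b', length=2
  Position 5 ('c'): new char, reset run to 1
  Position 6 ('c'): continues run of 'c', length=2
  Position 7 ('a'): new char, reset run to 1
  Position 8 ('c'): new char, reset run to 1
  Position 9 ('a'): new char, reset run to 1
  Position 10 ('a'): continues run of 'a', length=2
Longest run: 'a' with length 2

2


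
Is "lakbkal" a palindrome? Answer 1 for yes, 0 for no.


Input: lakbkal
Reversed: lakbkal
  Compare pos 0 ('l') with pos 6 ('l'): match
  Compare pos 1 ('a') with pos 5 ('a'): match
  Compare pos 2 ('k') with pos 4 ('k'): match
Result: palindrome

1


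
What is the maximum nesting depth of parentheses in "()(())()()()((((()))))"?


Input: "()(())()()()((((()))))"
Tracking depth:
  Position 0 '(': depth becomes 1
  Position 1 ')': depth becomes 0
  Position 2 '(': depth becomes 1
  Position 3 '(': depth becomes 2
  Position 4 ')': depth becomes 1
  Position 5 ')': depth becomes 0
  Position 6 '(': depth becomes 1
  Position 7 ')': depth becomes 0
  Position 8 '(': depth becomes 1
  Position 9 ')': depth becomes 0
  Position 10 '(': depth becomes 1
  Position 11 ')': depth becomes 0
  Position 12 '(': depth becomes 1
  Position 13 '(': depth becomes 2
  Position 14 '(': depth becomes 3
  Position 15 '(': depth becomes 4
  Position 16 '(': depth becomes 5
  Position 17 ')': depth becomes 4
  Position 18 ')': depth becomes 3
  Position 19 ')': depth becomes 2
  Position 20 ')': depth becomes 1
  Position 21 ')': depth becomes 0
Maximum depth reached: 5

5


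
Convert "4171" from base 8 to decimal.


Input: "4171" in base 8
Positional expansion:
  Digit '4' (value 4) x 8^3 = 2048
  Digit '1' (value 1) x 8^2 = 64
  Digit '7' (value 7) x 8^1 = 56
  Digit '1' (value 1) x 8^0 = 1
Sum = 2169

2169


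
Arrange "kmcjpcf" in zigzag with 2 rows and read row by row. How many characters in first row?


Zigzag "kmcjpcf" into 2 rows:
Placing characters:
  'k' => row 0
  'm' => row 1
  'c' => row 0
  'j' => row 1
  'p' => row 0
  'c' => row 1
  'f' => row 0
Rows:
  Row 0: "kcpf"
  Row 1: "mjc"
First row length: 4

4


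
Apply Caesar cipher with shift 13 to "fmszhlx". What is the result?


Caesar cipher: shift "fmszhlx" by 13
  'f' (pos 5) + 13 = pos 18 = 's'
  'm' (pos 12) + 13 = pos 25 = 'z'
  's' (pos 18) + 13 = pos 5 = 'f'
  'z' (pos 25) + 13 = pos 12 = 'm'
  'h' (pos 7) + 13 = pos 20 = 'u'
  'l' (pos 11) + 13 = pos 24 = 'y'
  'x' (pos 23) + 13 = pos 10 = 'k'
Result: szfmuyk

szfmuyk


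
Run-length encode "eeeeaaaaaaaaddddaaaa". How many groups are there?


Input: eeeeaaaaaaaaddddaaaa
Scanning for consecutive runs:
  Group 1: 'e' x 4 (positions 0-3)
  Group 2: 'a' x 8 (positions 4-11)
  Group 3: 'd' x 4 (positions 12-15)
  Group 4: 'a' x 4 (positions 16-19)
Total groups: 4

4
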